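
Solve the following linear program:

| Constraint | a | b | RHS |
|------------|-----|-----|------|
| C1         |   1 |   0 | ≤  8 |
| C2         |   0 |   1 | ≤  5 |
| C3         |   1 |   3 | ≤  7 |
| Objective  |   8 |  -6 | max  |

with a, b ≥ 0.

Evaluate the objective at each vertex of the feasible region:
  z(0, 0) = 0
  z(7, 0) = 56  ←
  z(0, 2.333) = -14
The maximum is at a = 7, b = 0.

a = 7, b = 0, z = 56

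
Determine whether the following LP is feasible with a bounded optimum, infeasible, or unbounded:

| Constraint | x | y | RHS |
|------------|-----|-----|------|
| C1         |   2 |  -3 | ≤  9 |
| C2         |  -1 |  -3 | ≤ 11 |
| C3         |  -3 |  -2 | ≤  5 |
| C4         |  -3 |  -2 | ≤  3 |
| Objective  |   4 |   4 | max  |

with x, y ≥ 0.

Unbounded (objective can increase without bound)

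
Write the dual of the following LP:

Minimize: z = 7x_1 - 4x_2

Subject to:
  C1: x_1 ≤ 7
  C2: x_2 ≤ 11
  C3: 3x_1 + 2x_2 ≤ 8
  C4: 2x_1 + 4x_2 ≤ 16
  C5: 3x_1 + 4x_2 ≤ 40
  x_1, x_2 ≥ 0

Primal min cᵀx s.t. Ax ≤ b, x ≥ 0  →  Dual max −bᵀy s.t. Aᵀy ≥ −c, y ≥ 0.

Maximize: z = -7y1 - 11y2 - 8y3 - 16y4 - 40y5

Subject to:
  y1 + 3y3 + 2y4 + 3y5 ≥ -7
  y2 + 2y3 + 4y4 + 4y5 ≥ 4
  y1, y2, y3, y4, y5 ≥ 0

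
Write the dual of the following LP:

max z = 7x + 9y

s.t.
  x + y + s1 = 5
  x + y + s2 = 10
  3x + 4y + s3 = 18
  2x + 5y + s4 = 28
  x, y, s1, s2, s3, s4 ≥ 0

Primal max cᵀx s.t. Ax ≤ b, x ≥ 0  →  Dual min bᵀy s.t. Aᵀy ≥ c, y ≥ 0.

Minimize: z = 5y1 + 10y2 + 18y3 + 28y4

Subject to:
  y1 + y2 + 3y3 + 2y4 ≥ 7
  y1 + y2 + 4y3 + 5y4 ≥ 9
  y1, y2, y3, y4 ≥ 0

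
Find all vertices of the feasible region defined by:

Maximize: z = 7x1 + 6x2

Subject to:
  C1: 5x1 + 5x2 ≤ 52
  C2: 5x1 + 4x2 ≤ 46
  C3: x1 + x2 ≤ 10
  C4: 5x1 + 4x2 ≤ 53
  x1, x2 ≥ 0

(0, 0), (9.2, 0), (6, 4), (0, 10)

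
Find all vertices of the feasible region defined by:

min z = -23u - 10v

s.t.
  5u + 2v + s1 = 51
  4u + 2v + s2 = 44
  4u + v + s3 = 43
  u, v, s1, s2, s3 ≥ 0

(0, 0), (10.2, 0), (7, 8), (0, 22)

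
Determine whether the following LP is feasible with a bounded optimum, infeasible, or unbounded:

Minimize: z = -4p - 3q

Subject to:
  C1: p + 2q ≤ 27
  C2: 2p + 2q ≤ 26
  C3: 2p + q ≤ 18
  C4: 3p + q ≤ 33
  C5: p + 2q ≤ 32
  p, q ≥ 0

Feasible with a bounded optimal solution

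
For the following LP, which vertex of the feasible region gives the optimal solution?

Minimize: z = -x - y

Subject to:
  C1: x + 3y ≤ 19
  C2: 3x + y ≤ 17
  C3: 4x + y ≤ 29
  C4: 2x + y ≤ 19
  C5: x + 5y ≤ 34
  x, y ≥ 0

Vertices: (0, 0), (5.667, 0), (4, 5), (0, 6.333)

Evaluate the objective at each vertex of the feasible region:
  z(0, 0) = 0
  z(5.667, 0) = -5.667
  z(4, 5) = -9  ←
  z(0, 6.333) = -6.333
The minimum is at x = 4, y = 5.

(4, 5)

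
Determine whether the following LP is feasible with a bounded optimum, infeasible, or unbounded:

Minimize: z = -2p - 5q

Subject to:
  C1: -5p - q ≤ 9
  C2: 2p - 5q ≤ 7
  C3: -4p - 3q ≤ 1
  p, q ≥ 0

Unbounded (objective can decrease without bound)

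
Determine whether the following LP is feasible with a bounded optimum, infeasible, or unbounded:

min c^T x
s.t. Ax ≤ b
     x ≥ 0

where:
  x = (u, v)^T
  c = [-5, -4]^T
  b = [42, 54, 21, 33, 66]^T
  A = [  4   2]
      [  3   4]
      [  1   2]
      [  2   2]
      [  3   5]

Feasible with a bounded optimal solution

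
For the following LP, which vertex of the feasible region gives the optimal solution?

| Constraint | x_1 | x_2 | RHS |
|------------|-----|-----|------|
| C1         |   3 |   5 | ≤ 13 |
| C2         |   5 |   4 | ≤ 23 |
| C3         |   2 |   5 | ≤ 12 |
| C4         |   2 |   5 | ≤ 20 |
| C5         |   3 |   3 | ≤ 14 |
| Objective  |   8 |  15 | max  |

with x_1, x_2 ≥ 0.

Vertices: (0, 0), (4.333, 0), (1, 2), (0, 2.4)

Evaluate the objective at each vertex of the feasible region:
  z(0, 0) = 0
  z(4.333, 0) = 34.67
  z(1, 2) = 38  ←
  z(0, 2.4) = 36
The maximum is at x_1 = 1, x_2 = 2.

(1, 2)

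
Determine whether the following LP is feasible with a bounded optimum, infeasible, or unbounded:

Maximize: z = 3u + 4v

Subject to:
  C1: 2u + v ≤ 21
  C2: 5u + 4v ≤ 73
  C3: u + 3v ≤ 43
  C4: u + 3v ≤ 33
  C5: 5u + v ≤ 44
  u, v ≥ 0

Feasible with a bounded optimal solution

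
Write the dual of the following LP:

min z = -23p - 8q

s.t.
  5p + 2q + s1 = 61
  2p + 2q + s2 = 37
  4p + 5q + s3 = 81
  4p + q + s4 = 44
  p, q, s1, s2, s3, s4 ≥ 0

Primal min cᵀx s.t. Ax ≤ b, x ≥ 0  →  Dual max −bᵀy s.t. Aᵀy ≥ −c, y ≥ 0.

Maximize: z = -61y1 - 37y2 - 81y3 - 44y4

Subject to:
  5y1 + 2y2 + 4y3 + 4y4 ≥ 23
  2y1 + 2y2 + 5y3 + y4 ≥ 8
  y1, y2, y3, y4 ≥ 0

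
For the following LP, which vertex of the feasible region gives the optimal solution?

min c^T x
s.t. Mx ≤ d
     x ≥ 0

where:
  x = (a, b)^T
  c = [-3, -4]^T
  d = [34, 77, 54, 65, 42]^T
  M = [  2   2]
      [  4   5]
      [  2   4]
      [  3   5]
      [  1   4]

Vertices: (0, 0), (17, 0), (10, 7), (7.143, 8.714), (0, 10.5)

Evaluate the objective at each vertex of the feasible region:
  z(0, 0) = 0
  z(17, 0) = -51
  z(10, 7) = -58  ←
  z(7.143, 8.714) = -56.29
  z(0, 10.5) = -42
The minimum is at a = 10, b = 7.

(10, 7)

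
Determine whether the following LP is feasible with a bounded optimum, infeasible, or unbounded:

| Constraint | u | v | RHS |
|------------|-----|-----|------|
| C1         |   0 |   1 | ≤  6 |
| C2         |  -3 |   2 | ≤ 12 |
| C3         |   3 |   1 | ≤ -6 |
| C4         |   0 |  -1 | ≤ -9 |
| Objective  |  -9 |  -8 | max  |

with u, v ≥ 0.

Infeasible (no feasible solution exists)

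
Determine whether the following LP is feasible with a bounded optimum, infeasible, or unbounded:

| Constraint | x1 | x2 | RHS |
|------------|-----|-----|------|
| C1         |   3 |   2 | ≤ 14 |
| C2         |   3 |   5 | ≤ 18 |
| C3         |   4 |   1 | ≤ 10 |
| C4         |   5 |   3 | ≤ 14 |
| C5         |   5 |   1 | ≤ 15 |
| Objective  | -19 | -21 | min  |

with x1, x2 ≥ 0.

Feasible with a bounded optimal solution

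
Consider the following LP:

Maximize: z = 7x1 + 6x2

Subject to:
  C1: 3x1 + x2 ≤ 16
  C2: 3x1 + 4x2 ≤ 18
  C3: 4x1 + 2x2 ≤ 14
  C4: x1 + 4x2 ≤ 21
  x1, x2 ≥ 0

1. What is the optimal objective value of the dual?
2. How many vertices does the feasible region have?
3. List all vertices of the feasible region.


1. 32
2. 4
3. (0, 0), (3.5, 0), (2, 3), (0, 4.5)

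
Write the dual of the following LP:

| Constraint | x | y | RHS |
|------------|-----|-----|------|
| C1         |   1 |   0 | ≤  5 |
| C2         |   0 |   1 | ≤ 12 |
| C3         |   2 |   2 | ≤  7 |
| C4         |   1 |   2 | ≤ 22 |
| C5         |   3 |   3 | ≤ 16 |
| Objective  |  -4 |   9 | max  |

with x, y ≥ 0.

Primal max cᵀx s.t. Ax ≤ b, x ≥ 0  →  Dual min bᵀy s.t. Aᵀy ≥ c, y ≥ 0.

Minimize: z = 5y1 + 12y2 + 7y3 + 22y4 + 16y5

Subject to:
  y1 + 2y3 + y4 + 3y5 ≥ -4
  y2 + 2y3 + 2y4 + 3y5 ≥ 9
  y1, y2, y3, y4, y5 ≥ 0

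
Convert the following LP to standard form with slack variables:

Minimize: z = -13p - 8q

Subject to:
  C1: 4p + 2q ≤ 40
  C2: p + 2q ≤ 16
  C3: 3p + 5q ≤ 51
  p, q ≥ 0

min z = -13p - 8q

s.t.
  4p + 2q + s1 = 40
  p + 2q + s2 = 16
  3p + 5q + s3 = 51
  p, q, s1, s2, s3 ≥ 0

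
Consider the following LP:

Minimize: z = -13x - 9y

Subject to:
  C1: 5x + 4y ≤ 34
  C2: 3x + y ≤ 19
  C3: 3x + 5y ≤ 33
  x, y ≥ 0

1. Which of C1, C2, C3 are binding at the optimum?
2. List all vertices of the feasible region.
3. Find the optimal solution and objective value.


1. C1, C2
2. (0, 0), (6.333, 0), (6, 1), (2.923, 4.846), (0, 6.6)
3. x = 6, y = 1, z = -87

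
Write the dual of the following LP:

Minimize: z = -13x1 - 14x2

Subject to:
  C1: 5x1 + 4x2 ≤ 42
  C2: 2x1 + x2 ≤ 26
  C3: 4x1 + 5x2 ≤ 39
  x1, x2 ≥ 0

Primal min cᵀx s.t. Ax ≤ b, x ≥ 0  →  Dual max −bᵀy s.t. Aᵀy ≥ −c, y ≥ 0.

Maximize: z = -42y1 - 26y2 - 39y3

Subject to:
  5y1 + 2y2 + 4y3 ≥ 13
  4y1 + y2 + 5y3 ≥ 14
  y1, y2, y3 ≥ 0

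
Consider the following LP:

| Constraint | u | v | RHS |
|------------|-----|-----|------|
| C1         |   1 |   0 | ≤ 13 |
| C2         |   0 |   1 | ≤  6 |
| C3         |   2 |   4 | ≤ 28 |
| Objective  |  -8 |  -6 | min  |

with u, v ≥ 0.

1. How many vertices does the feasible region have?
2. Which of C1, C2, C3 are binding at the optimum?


1. 5
2. C1, C3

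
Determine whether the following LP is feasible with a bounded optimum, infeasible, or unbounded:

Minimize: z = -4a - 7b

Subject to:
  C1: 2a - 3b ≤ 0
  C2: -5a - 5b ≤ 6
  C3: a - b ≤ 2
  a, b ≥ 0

Unbounded (objective can decrease without bound)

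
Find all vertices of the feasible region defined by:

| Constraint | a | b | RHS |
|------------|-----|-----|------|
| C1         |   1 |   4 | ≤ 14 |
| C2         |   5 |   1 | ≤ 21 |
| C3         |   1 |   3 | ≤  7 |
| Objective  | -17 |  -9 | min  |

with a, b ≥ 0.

(0, 0), (4.2, 0), (4, 1), (0, 2.333)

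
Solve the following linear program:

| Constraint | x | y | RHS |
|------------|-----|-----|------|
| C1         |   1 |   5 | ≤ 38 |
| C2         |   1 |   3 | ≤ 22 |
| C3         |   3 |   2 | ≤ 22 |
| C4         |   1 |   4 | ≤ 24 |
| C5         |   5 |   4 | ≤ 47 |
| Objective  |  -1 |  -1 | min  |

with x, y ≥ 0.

Evaluate the objective at each vertex of the feasible region:
  z(0, 0) = 0
  z(7.333, 0) = -7.333
  z(4, 5) = -9  ←
  z(0, 6) = -6
The minimum is at x = 4, y = 5.

x = 4, y = 5, z = -9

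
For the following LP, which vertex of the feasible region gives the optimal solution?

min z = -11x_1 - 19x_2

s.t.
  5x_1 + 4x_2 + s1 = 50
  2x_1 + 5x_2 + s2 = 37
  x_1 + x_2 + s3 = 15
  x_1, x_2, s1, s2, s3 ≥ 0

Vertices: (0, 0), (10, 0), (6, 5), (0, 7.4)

Evaluate the objective at each vertex of the feasible region:
  z(0, 0) = 0
  z(10, 0) = -110
  z(6, 5) = -161  ←
  z(0, 7.4) = -140.6
The minimum is at x_1 = 6, x_2 = 5.

(6, 5)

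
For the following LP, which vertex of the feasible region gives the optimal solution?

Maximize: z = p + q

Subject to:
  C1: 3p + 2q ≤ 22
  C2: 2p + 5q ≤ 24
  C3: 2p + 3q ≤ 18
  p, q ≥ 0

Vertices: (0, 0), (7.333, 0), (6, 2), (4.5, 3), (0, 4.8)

Evaluate the objective at each vertex of the feasible region:
  z(0, 0) = 0
  z(7.333, 0) = 7.333
  z(6, 2) = 8  ←
  z(4.5, 3) = 7.5
  z(0, 4.8) = 4.8
The maximum is at p = 6, q = 2.

(6, 2)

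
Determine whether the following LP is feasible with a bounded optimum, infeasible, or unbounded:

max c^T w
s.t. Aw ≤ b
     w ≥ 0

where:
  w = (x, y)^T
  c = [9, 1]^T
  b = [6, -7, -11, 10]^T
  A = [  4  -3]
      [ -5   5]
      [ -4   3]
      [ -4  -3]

Infeasible (no feasible solution exists)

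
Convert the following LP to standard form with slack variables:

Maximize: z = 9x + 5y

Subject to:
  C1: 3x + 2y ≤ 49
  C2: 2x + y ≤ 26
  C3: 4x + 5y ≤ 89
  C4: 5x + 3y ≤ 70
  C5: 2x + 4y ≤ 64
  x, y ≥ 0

max z = 9x + 5y

s.t.
  3x + 2y + s1 = 49
  2x + y + s2 = 26
  4x + 5y + s3 = 89
  5x + 3y + s4 = 70
  2x + 4y + s5 = 64
  x, y, s1, s2, s3, s4, s5 ≥ 0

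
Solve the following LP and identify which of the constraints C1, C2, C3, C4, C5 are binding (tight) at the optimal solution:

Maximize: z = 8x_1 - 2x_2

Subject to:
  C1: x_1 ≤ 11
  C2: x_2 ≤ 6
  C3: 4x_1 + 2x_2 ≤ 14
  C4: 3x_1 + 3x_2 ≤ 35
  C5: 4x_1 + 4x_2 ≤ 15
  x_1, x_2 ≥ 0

At x_1 = 3.5, x_2 = 0, compute slack b - a·x for each constraint:
  C1: 11 − 3.5 = 7.5  (slack)
  C2: 6 − 0 = 6  (slack)
  C3: 14 − 14 = 0  (binding)
  C4: 35 − 10.5 = 24.5  (slack)
  C5: 15 − 14 = 1  (slack)

Optimal: x_1 = 3.5, x_2 = 0
Binding: C3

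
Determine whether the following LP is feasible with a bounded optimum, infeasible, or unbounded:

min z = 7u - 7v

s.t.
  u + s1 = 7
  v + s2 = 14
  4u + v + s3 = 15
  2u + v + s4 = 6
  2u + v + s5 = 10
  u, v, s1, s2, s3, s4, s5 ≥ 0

Feasible with a bounded optimal solution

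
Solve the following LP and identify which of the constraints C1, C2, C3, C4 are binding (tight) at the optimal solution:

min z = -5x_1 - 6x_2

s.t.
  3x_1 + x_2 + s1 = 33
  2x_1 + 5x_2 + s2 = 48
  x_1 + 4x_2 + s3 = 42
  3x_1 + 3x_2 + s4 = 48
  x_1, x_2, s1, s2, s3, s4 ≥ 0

At x_1 = 9, x_2 = 6, compute slack b - a·x for each constraint:
  C1: 33 − 33 = 0  (binding)
  C2: 48 − 48 = 0  (binding)
  C3: 42 − 33 = 9  (slack)
  C4: 48 − 45 = 3  (slack)

Optimal: x_1 = 9, x_2 = 6
Binding: C1, C2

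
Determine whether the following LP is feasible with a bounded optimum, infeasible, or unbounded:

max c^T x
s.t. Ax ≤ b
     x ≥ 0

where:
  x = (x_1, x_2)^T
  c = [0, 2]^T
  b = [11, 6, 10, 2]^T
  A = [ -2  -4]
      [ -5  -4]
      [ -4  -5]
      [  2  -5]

Unbounded (objective can increase without bound)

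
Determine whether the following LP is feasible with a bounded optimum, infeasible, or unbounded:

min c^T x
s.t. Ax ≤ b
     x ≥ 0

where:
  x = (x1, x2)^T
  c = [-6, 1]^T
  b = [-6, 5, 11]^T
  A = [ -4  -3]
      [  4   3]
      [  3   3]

Infeasible (no feasible solution exists)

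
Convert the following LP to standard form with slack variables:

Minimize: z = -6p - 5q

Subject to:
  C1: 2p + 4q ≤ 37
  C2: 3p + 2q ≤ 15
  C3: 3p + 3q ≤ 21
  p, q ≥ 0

min z = -6p - 5q

s.t.
  2p + 4q + s1 = 37
  3p + 2q + s2 = 15
  3p + 3q + s3 = 21
  p, q, s1, s2, s3 ≥ 0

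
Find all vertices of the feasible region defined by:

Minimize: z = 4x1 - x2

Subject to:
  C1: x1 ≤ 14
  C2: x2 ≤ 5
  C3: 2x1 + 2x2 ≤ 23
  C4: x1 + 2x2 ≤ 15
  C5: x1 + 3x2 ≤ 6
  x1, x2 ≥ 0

(0, 0), (6, 0), (0, 2)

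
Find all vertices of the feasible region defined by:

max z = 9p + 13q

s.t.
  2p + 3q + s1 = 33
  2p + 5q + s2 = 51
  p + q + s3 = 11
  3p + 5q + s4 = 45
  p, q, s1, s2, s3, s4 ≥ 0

(0, 0), (11, 0), (5, 6), (0, 9)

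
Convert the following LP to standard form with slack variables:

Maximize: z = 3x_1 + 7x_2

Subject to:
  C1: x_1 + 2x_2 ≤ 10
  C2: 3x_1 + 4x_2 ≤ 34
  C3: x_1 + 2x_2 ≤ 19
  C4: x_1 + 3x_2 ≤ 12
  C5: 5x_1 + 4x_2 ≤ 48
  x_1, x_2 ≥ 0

max z = 3x_1 + 7x_2

s.t.
  x_1 + 2x_2 + s1 = 10
  3x_1 + 4x_2 + s2 = 34
  x_1 + 2x_2 + s3 = 19
  x_1 + 3x_2 + s4 = 12
  5x_1 + 4x_2 + s5 = 48
  x_1, x_2, s1, s2, s3, s4, s5 ≥ 0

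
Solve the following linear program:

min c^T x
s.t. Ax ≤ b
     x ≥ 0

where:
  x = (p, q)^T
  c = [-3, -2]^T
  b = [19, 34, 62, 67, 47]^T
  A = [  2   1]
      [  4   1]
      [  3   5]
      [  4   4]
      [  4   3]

Evaluate the objective at each vertex of the feasible region:
  z(0, 0) = 0
  z(8.5, 0) = -25.5
  z(7.5, 4) = -30.5
  z(5, 9) = -33  ←
  z(4.455, 9.727) = -32.82
  z(0, 12.4) = -24.8
The minimum is at p = 5, q = 9.

p = 5, q = 9, z = -33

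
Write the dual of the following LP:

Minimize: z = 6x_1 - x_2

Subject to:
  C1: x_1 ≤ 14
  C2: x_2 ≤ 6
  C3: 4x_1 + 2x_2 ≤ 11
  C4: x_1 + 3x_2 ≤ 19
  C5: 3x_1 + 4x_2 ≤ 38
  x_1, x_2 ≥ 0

Primal min cᵀx s.t. Ax ≤ b, x ≥ 0  →  Dual max −bᵀy s.t. Aᵀy ≥ −c, y ≥ 0.

Maximize: z = -14y1 - 6y2 - 11y3 - 19y4 - 38y5

Subject to:
  y1 + 4y3 + y4 + 3y5 ≥ -6
  y2 + 2y3 + 3y4 + 4y5 ≥ 1
  y1, y2, y3, y4, y5 ≥ 0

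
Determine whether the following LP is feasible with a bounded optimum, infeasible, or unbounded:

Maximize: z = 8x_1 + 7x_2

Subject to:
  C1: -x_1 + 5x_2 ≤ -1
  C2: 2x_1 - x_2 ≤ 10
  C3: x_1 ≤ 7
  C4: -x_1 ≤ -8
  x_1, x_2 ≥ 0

Infeasible (no feasible solution exists)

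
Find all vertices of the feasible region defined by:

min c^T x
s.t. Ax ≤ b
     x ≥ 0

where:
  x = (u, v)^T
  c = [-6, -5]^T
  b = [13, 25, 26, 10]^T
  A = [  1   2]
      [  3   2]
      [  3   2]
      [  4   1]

(0, 0), (2.5, 0), (1, 6), (0, 6.5)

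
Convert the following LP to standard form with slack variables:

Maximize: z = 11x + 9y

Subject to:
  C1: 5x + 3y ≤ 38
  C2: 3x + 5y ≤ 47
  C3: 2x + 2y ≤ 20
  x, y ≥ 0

max z = 11x + 9y

s.t.
  5x + 3y + s1 = 38
  3x + 5y + s2 = 47
  2x + 2y + s3 = 20
  x, y, s1, s2, s3 ≥ 0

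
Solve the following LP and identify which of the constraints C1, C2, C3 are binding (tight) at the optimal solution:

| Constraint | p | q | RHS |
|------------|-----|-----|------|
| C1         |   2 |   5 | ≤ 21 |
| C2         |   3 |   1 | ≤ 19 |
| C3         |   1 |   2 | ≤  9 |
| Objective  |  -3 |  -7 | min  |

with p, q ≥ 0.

At p = 3, q = 3, compute slack b - a·x for each constraint:
  C1: 21 − 21 = 0  (binding)
  C2: 19 − 12 = 7  (slack)
  C3: 9 − 9 = 0  (binding)

Optimal: p = 3, q = 3
Binding: C1, C3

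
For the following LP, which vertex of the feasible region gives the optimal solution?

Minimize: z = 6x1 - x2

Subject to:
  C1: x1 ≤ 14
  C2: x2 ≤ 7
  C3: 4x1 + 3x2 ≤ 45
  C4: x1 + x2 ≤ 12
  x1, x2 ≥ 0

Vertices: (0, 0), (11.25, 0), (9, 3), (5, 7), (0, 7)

Evaluate the objective at each vertex of the feasible region:
  z(0, 0) = 0
  z(11.25, 0) = 67.5
  z(9, 3) = 51
  z(5, 7) = 23
  z(0, 7) = -7  ←
The minimum is at x1 = 0, x2 = 7.

(0, 7)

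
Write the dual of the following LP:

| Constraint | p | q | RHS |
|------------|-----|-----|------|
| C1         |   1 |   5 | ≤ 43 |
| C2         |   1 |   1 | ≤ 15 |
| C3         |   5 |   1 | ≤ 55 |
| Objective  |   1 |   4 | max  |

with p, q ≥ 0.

Primal max cᵀx s.t. Ax ≤ b, x ≥ 0  →  Dual min bᵀy s.t. Aᵀy ≥ c, y ≥ 0.

Minimize: z = 43y1 + 15y2 + 55y3

Subject to:
  y1 + y2 + 5y3 ≥ 1
  5y1 + y2 + y3 ≥ 4
  y1, y2, y3 ≥ 0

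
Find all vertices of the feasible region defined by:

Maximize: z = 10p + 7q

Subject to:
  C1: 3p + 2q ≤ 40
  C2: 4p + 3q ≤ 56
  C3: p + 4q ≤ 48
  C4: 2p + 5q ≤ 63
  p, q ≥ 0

(0, 0), (13.33, 0), (8, 8), (6.5, 10), (4, 11), (0, 12)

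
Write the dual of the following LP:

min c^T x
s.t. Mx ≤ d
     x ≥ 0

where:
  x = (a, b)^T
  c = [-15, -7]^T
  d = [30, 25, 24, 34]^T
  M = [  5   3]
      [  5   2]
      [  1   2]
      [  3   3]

Primal min cᵀx s.t. Ax ≤ b, x ≥ 0  →  Dual max −bᵀy s.t. Aᵀy ≥ −c, y ≥ 0.

Maximize: z = -30y1 - 25y2 - 24y3 - 34y4

Subject to:
  5y1 + 5y2 + y3 + 3y4 ≥ 15
  3y1 + 2y2 + 2y3 + 3y4 ≥ 7
  y1, y2, y3, y4 ≥ 0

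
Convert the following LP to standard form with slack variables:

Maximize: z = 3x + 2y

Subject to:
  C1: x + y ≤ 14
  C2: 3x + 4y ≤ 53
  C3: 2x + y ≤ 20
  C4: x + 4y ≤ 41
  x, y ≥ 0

max z = 3x + 2y

s.t.
  x + y + s1 = 14
  3x + 4y + s2 = 53
  2x + y + s3 = 20
  x + 4y + s4 = 41
  x, y, s1, s2, s3, s4 ≥ 0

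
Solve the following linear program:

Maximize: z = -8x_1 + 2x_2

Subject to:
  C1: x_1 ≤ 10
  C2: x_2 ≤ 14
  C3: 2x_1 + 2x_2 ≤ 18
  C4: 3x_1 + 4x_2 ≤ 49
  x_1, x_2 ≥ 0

Evaluate the objective at each vertex of the feasible region:
  z(0, 0) = 0
  z(9, 0) = -72
  z(0, 9) = 18  ←
The maximum is at x_1 = 0, x_2 = 9.

x_1 = 0, x_2 = 9, z = 18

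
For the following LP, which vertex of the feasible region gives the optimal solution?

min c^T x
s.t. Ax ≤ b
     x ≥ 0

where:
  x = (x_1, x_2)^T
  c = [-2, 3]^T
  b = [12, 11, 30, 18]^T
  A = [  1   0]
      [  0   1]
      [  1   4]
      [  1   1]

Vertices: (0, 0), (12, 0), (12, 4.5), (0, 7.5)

Evaluate the objective at each vertex of the feasible region:
  z(0, 0) = 0
  z(12, 0) = -24  ←
  z(12, 4.5) = -10.5
  z(0, 7.5) = 22.5
The minimum is at x_1 = 12, x_2 = 0.

(12, 0)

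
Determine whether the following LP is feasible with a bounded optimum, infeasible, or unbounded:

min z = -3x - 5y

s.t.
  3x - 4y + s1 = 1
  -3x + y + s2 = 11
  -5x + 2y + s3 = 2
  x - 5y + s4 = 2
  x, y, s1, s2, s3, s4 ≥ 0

Unbounded (objective can decrease without bound)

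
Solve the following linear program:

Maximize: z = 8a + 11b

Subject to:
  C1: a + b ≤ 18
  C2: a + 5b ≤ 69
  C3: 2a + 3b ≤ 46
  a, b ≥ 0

Evaluate the objective at each vertex of the feasible region:
  z(0, 0) = 0
  z(18, 0) = 144
  z(8, 10) = 174  ←
  z(3.286, 13.14) = 170.9
  z(0, 13.8) = 151.8
The maximum is at a = 8, b = 10.

a = 8, b = 10, z = 174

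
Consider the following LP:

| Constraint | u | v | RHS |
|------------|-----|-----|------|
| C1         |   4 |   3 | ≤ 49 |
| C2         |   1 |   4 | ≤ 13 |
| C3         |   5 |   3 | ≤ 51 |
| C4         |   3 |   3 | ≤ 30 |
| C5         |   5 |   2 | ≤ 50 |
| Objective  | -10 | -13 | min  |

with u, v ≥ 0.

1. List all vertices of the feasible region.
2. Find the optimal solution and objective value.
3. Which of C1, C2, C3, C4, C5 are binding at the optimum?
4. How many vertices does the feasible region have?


1. (0, 0), (10, 0), (9, 1), (0, 3.25)
2. u = 9, v = 1, z = -103
3. C2, C4
4. 4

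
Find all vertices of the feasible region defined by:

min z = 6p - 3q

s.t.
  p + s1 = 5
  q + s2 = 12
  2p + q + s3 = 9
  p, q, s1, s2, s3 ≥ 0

(0, 0), (4.5, 0), (0, 9)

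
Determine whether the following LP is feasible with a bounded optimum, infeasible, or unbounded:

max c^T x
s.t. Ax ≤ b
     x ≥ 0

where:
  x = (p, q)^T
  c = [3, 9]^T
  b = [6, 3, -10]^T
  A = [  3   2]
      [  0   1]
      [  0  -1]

Infeasible (no feasible solution exists)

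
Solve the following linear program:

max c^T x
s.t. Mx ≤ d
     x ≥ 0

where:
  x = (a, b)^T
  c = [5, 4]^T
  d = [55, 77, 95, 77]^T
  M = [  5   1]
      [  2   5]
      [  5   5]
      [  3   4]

Evaluate the objective at each vertex of the feasible region:
  z(0, 0) = 0
  z(11, 0) = 55
  z(9, 10) = 85  ←
  z(6, 13) = 82
  z(0, 15.4) = 61.6
The maximum is at a = 9, b = 10.

a = 9, b = 10, z = 85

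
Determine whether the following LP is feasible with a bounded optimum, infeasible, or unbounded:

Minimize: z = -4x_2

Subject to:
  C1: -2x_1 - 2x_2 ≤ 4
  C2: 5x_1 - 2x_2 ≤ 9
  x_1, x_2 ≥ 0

Unbounded (objective can decrease without bound)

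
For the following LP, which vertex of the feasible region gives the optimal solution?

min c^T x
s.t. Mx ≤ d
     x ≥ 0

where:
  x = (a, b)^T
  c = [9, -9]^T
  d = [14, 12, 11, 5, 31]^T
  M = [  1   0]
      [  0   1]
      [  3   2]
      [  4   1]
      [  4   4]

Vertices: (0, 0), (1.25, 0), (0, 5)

Evaluate the objective at each vertex of the feasible region:
  z(0, 0) = 0
  z(1.25, 0) = 11.25
  z(0, 5) = -45  ←
The minimum is at a = 0, b = 5.

(0, 5)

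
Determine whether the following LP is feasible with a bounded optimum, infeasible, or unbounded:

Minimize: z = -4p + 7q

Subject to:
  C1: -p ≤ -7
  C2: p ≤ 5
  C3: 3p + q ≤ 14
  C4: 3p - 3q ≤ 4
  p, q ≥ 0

Infeasible (no feasible solution exists)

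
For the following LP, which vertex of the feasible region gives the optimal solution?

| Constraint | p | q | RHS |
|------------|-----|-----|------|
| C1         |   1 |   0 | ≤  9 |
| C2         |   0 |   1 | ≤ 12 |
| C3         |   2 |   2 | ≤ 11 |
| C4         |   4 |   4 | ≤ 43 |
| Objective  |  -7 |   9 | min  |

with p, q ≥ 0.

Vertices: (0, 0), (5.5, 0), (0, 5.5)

Evaluate the objective at each vertex of the feasible region:
  z(0, 0) = 0
  z(5.5, 0) = -38.5  ←
  z(0, 5.5) = 49.5
The minimum is at p = 5.5, q = 0.

(5.5, 0)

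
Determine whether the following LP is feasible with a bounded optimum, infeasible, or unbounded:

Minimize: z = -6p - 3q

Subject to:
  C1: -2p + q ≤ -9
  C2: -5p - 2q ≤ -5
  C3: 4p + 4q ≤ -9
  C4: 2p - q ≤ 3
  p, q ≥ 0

Infeasible (no feasible solution exists)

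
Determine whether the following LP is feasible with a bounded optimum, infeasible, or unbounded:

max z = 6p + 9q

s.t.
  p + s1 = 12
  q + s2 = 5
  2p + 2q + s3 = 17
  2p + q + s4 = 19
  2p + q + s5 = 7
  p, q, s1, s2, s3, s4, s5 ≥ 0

Feasible with a bounded optimal solution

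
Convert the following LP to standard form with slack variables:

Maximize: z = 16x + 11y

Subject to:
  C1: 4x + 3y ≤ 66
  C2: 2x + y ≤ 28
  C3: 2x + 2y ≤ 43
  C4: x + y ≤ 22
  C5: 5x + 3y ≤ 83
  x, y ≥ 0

max z = 16x + 11y

s.t.
  4x + 3y + s1 = 66
  2x + y + s2 = 28
  2x + 2y + s3 = 43
  x + y + s4 = 22
  5x + 3y + s5 = 83
  x, y, s1, s2, s3, s4, s5 ≥ 0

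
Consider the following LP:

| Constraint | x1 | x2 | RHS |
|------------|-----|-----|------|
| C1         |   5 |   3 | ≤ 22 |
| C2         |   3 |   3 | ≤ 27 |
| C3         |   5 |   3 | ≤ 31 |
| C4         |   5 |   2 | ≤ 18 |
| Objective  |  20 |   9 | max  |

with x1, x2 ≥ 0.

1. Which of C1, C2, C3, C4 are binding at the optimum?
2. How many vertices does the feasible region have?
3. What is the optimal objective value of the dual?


1. C1, C4
2. 4
3. 76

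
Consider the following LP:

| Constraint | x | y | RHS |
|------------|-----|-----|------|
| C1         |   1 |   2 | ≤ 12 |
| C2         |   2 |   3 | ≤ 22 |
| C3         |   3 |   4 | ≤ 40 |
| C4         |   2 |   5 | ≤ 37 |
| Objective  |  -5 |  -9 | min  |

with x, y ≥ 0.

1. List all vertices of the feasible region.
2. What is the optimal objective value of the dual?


1. (0, 0), (11, 0), (8, 2), (0, 6)
2. -58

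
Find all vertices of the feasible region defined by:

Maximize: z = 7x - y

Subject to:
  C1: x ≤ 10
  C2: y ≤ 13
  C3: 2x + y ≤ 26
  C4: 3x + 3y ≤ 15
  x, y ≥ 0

(0, 0), (5, 0), (0, 5)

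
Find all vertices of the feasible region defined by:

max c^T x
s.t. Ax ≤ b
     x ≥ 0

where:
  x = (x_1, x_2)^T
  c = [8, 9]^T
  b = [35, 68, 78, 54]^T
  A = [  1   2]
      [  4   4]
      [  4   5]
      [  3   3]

(0, 0), (17, 0), (7, 10), (0, 15.6)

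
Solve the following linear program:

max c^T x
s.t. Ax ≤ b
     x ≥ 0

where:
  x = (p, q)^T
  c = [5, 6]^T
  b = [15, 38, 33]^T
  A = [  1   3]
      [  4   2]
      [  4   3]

Evaluate the objective at each vertex of the feasible region:
  z(0, 0) = 0
  z(8.25, 0) = 41.25
  z(6, 3) = 48  ←
  z(0, 5) = 30
The maximum is at p = 6, q = 3.

p = 6, q = 3, z = 48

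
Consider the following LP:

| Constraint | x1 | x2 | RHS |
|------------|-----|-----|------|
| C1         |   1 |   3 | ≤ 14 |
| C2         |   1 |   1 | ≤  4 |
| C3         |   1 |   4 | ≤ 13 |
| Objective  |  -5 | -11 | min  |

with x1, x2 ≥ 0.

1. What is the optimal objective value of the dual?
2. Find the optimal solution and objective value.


1. -38
2. x1 = 1, x2 = 3, z = -38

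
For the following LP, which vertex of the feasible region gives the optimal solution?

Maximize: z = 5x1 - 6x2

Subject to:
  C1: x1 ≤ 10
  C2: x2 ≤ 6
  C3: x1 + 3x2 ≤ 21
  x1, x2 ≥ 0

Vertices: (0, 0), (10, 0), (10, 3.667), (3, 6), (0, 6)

Evaluate the objective at each vertex of the feasible region:
  z(0, 0) = 0
  z(10, 0) = 50  ←
  z(10, 3.667) = 28
  z(3, 6) = -21
  z(0, 6) = -36
The maximum is at x1 = 10, x2 = 0.

(10, 0)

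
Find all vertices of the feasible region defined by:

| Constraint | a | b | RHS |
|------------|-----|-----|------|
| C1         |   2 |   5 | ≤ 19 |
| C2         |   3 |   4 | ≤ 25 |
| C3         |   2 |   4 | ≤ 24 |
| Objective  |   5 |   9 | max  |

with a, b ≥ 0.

(0, 0), (8.333, 0), (7, 1), (0, 3.8)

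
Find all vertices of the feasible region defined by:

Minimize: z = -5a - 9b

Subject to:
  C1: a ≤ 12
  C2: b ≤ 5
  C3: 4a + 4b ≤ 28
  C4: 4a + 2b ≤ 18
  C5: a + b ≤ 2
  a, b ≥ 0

(0, 0), (2, 0), (0, 2)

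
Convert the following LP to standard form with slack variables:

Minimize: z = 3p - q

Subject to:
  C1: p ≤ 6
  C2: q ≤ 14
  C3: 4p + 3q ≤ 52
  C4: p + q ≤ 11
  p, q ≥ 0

min z = 3p - q

s.t.
  p + s1 = 6
  q + s2 = 14
  4p + 3q + s3 = 52
  p + q + s4 = 11
  p, q, s1, s2, s3, s4 ≥ 0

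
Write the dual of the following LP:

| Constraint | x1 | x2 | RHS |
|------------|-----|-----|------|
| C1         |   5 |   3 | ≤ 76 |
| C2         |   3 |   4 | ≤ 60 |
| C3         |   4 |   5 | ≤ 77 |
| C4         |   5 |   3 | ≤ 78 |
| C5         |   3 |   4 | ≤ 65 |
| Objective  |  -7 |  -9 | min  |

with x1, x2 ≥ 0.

Primal min cᵀx s.t. Ax ≤ b, x ≥ 0  →  Dual max −bᵀy s.t. Aᵀy ≥ −c, y ≥ 0.

Maximize: z = -76y1 - 60y2 - 77y3 - 78y4 - 65y5

Subject to:
  5y1 + 3y2 + 4y3 + 5y4 + 3y5 ≥ 7
  3y1 + 4y2 + 5y3 + 3y4 + 4y5 ≥ 9
  y1, y2, y3, y4, y5 ≥ 0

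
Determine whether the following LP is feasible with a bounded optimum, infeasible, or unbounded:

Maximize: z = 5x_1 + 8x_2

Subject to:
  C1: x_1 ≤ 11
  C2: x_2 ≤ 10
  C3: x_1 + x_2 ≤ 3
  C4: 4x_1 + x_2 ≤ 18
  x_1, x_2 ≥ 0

Feasible with a bounded optimal solution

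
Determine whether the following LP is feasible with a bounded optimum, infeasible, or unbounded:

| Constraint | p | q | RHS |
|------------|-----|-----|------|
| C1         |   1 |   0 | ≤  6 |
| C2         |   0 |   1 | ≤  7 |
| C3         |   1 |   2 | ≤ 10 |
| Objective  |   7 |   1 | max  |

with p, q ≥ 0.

Feasible with a bounded optimal solution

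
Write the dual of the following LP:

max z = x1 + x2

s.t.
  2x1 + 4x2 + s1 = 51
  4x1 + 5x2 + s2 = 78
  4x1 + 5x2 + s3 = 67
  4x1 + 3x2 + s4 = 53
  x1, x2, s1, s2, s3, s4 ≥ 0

Primal max cᵀx s.t. Ax ≤ b, x ≥ 0  →  Dual min bᵀy s.t. Aᵀy ≥ c, y ≥ 0.

Minimize: z = 51y1 + 78y2 + 67y3 + 53y4

Subject to:
  2y1 + 4y2 + 4y3 + 4y4 ≥ 1
  4y1 + 5y2 + 5y3 + 3y4 ≥ 1
  y1, y2, y3, y4 ≥ 0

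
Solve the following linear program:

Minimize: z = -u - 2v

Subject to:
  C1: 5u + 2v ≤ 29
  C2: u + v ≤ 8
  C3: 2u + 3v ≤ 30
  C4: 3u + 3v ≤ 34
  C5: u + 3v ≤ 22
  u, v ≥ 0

Evaluate the objective at each vertex of the feasible region:
  z(0, 0) = 0
  z(5.8, 0) = -5.8
  z(4.333, 3.667) = -11.67
  z(1, 7) = -15  ←
  z(0, 7.333) = -14.67
The minimum is at u = 1, v = 7.

u = 1, v = 7, z = -15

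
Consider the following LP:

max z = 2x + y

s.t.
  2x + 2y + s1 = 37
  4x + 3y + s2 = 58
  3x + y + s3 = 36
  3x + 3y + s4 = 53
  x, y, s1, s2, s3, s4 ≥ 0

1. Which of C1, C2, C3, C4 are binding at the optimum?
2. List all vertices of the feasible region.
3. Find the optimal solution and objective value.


1. C2, C3
2. (0, 0), (12, 0), (10, 6), (5, 12.67), (0, 17.67)
3. x = 10, y = 6, z = 26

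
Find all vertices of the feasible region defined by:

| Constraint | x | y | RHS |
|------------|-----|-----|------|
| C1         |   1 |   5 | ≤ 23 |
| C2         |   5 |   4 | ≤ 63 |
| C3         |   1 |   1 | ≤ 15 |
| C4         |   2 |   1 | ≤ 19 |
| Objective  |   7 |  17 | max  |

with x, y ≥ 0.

(0, 0), (9.5, 0), (8, 3), (0, 4.6)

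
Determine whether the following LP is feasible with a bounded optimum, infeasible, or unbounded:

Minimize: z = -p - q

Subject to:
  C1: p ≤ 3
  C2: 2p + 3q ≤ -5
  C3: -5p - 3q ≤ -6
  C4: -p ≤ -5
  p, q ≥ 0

Infeasible (no feasible solution exists)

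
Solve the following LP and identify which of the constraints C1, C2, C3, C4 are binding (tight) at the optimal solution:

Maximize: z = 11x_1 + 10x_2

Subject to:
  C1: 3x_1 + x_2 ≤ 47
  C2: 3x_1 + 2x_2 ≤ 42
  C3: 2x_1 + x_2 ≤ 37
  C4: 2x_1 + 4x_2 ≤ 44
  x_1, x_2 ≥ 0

At x_1 = 10, x_2 = 6, compute slack b - a·x for each constraint:
  C1: 47 − 36 = 11  (slack)
  C2: 42 − 42 = 0  (binding)
  C3: 37 − 26 = 11  (slack)
  C4: 44 − 44 = 0  (binding)

Optimal: x_1 = 10, x_2 = 6
Binding: C2, C4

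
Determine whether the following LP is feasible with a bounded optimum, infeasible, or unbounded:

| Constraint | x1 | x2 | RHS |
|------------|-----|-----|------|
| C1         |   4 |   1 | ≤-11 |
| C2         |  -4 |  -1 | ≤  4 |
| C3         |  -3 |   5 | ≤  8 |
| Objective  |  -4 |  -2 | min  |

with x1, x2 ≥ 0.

Infeasible (no feasible solution exists)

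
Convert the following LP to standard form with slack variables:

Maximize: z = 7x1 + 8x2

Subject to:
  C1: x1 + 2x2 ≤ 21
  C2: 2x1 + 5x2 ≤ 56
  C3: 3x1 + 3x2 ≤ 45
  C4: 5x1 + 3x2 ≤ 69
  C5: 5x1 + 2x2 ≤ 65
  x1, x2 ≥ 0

max z = 7x1 + 8x2

s.t.
  x1 + 2x2 + s1 = 21
  2x1 + 5x2 + s2 = 56
  3x1 + 3x2 + s3 = 45
  5x1 + 3x2 + s4 = 69
  5x1 + 2x2 + s5 = 65
  x1, x2, s1, s2, s3, s4, s5 ≥ 0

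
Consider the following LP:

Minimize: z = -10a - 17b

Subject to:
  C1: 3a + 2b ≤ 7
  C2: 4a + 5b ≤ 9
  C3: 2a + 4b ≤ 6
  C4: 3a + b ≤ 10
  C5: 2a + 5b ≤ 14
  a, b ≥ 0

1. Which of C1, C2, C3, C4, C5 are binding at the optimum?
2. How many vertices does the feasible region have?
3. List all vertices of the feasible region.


1. C2, C3
2. 4
3. (0, 0), (2.25, 0), (1, 1), (0, 1.5)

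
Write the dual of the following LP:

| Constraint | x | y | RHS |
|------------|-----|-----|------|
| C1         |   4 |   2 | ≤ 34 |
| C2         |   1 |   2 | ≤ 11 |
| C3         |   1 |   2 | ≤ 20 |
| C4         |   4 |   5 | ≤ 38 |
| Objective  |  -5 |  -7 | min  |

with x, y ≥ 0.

Primal min cᵀx s.t. Ax ≤ b, x ≥ 0  →  Dual max −bᵀy s.t. Aᵀy ≥ −c, y ≥ 0.

Maximize: z = -34y1 - 11y2 - 20y3 - 38y4

Subject to:
  4y1 + y2 + y3 + 4y4 ≥ 5
  2y1 + 2y2 + 2y3 + 5y4 ≥ 7
  y1, y2, y3, y4 ≥ 0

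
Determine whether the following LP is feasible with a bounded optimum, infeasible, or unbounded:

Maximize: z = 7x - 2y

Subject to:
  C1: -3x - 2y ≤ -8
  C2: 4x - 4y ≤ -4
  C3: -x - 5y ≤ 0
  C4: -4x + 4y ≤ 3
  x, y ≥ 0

Infeasible (no feasible solution exists)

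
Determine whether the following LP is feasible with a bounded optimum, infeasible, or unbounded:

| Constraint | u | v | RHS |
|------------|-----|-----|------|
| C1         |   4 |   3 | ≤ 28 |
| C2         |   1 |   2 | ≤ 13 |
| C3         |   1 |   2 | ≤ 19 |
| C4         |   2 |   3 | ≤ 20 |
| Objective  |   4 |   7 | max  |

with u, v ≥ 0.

Feasible with a bounded optimal solution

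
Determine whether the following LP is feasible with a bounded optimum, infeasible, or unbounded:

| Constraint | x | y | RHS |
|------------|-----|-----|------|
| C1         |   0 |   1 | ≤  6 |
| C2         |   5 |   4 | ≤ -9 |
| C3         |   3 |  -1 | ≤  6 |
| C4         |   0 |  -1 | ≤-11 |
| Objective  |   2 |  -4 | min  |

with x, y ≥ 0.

Infeasible (no feasible solution exists)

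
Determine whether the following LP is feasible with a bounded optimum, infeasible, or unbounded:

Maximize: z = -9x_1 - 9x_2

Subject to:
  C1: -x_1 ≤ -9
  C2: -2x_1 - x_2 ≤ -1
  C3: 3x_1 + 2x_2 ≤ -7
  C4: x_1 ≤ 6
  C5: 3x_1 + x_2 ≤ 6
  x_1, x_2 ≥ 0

Infeasible (no feasible solution exists)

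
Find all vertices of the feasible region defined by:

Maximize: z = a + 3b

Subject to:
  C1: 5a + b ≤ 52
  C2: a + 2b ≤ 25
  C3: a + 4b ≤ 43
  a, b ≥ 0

(0, 0), (10.4, 0), (8.778, 8.111), (7, 9), (0, 10.75)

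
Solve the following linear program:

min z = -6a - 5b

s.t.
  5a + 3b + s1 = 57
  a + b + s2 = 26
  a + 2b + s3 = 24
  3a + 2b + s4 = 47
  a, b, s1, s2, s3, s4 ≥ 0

Evaluate the objective at each vertex of the feasible region:
  z(0, 0) = 0
  z(11.4, 0) = -68.4
  z(6, 9) = -81  ←
  z(0, 12) = -60
The minimum is at a = 6, b = 9.

a = 6, b = 9, z = -81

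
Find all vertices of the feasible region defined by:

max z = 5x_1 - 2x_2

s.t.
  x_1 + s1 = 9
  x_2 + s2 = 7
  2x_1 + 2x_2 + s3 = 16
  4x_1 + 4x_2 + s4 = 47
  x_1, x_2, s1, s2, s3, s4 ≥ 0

(0, 0), (8, 0), (1, 7), (0, 7)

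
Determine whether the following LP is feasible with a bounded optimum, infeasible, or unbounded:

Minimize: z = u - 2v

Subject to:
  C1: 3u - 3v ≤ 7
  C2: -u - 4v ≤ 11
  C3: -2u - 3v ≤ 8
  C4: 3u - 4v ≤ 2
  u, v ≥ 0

Unbounded (objective can decrease without bound)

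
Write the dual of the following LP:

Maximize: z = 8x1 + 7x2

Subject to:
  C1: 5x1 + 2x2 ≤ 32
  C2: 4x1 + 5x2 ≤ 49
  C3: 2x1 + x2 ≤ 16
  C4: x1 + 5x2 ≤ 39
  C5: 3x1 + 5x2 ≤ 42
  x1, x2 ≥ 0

Primal max cᵀx s.t. Ax ≤ b, x ≥ 0  →  Dual min bᵀy s.t. Aᵀy ≥ c, y ≥ 0.

Minimize: z = 32y1 + 49y2 + 16y3 + 39y4 + 42y5

Subject to:
  5y1 + 4y2 + 2y3 + y4 + 3y5 ≥ 8
  2y1 + 5y2 + y3 + 5y4 + 5y5 ≥ 7
  y1, y2, y3, y4, y5 ≥ 0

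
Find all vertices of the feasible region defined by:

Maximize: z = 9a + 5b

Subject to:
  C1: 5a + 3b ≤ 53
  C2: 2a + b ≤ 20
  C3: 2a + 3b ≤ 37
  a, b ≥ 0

(0, 0), (10, 0), (7, 6), (5.333, 8.778), (0, 12.33)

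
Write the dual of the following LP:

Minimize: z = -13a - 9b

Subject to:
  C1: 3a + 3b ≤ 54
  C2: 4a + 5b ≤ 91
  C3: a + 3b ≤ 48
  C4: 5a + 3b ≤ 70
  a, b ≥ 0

Primal min cᵀx s.t. Ax ≤ b, x ≥ 0  →  Dual max −bᵀy s.t. Aᵀy ≥ −c, y ≥ 0.

Maximize: z = -54y1 - 91y2 - 48y3 - 70y4

Subject to:
  3y1 + 4y2 + y3 + 5y4 ≥ 13
  3y1 + 5y2 + 3y3 + 3y4 ≥ 9
  y1, y2, y3, y4 ≥ 0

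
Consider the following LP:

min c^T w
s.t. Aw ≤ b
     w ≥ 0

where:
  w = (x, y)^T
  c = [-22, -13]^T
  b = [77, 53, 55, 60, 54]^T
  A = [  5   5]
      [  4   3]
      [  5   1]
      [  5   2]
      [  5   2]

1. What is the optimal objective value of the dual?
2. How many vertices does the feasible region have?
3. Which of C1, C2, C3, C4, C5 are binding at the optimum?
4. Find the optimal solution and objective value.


1. -267
2. 5
3. C2, C5
4. x = 8, y = 7, z = -267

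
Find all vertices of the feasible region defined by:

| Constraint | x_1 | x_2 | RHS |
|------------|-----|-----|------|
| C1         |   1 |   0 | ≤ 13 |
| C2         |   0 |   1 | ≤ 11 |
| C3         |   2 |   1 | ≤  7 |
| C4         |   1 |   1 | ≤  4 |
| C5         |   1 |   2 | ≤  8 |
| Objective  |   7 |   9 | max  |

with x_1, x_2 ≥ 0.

(0, 0), (3.5, 0), (3, 1), (0, 4)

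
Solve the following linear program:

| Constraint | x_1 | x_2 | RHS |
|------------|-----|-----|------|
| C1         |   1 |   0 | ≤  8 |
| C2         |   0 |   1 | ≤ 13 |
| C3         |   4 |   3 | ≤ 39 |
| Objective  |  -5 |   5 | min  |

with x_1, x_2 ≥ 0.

Evaluate the objective at each vertex of the feasible region:
  z(0, 0) = 0
  z(8, 0) = -40  ←
  z(8, 2.333) = -28.33
  z(0, 13) = 65
The minimum is at x_1 = 8, x_2 = 0.

x_1 = 8, x_2 = 0, z = -40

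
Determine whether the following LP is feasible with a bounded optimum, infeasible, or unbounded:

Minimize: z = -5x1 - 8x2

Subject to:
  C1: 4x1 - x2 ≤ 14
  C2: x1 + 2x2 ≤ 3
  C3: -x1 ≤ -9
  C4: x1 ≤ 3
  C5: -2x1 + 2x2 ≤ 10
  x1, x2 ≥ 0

Infeasible (no feasible solution exists)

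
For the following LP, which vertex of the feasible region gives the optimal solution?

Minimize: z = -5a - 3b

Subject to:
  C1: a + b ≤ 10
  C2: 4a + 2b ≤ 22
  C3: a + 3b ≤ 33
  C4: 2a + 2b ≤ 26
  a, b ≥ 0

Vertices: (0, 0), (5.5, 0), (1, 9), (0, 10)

Evaluate the objective at each vertex of the feasible region:
  z(0, 0) = 0
  z(5.5, 0) = -27.5
  z(1, 9) = -32  ←
  z(0, 10) = -30
The minimum is at a = 1, b = 9.

(1, 9)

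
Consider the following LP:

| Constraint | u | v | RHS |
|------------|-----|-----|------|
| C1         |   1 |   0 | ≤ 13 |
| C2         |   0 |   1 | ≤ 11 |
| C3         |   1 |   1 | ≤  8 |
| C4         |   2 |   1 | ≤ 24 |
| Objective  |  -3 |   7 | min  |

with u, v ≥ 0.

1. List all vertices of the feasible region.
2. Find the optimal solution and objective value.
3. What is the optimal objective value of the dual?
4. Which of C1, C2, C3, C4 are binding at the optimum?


1. (0, 0), (8, 0), (0, 8)
2. u = 8, v = 0, z = -24
3. -24
4. C3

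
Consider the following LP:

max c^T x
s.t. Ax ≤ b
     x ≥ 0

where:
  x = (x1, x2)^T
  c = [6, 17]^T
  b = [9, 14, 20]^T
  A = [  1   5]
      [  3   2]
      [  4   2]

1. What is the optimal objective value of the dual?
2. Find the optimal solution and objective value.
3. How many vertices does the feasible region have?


1. 41
2. x1 = 4, x2 = 1, z = 41
3. 4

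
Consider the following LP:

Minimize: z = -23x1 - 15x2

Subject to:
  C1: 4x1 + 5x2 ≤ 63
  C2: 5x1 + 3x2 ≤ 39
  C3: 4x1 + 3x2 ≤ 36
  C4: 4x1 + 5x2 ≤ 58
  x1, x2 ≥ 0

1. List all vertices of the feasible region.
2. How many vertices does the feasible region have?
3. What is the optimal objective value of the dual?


1. (0, 0), (7.8, 0), (3, 8), (0.75, 11), (0, 11.6)
2. 5
3. -189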